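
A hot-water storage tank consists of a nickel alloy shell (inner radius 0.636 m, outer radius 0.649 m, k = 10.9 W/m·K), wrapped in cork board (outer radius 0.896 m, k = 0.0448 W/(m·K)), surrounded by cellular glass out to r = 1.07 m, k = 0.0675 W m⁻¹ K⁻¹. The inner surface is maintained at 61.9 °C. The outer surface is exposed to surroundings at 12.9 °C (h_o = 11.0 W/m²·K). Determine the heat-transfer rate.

Q = 50.3 W

Series thermal resistances, inner to outer:
  R_nickel alloy = (1/0.636 − 1/0.649)/(4πk) = 0.03149/(4π·10.9) = 2.299×10^-4 K/W
  R_cork board = (1/0.649 − 1/0.896)/(4πk) = 0.4248/(4π·0.0448) = 0.7545 K/W
  R_cellular glass = (1/0.896 − 1/1.07)/(4πk) = 0.1815/(4π·0.0675) = 0.2140 K/W
  R_conv,out = 1/(4πr²h) = 1/(4π·1.07²·11.0) = 0.006319 K/W
ΣR = 2.299×10^-4 + 0.7545 + 0.2140 + 0.006319 = 0.9750 K/W
Q = ΔT/ΣR = (61.9 °C − 12.9 °C)/0.9750 = 50.3 W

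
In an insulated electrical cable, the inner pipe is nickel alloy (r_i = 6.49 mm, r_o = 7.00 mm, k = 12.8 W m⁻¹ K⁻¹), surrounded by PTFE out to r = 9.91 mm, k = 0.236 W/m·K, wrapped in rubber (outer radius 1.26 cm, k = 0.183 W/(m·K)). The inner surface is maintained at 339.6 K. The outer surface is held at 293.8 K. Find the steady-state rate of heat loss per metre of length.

Q' = 103 W/m

Resistance network (inner→outer):
  R'_nickel alloy = ln(0.00700/0.00649)/(2πk) = 0.07565/(2π·12.8) = 9.406×10^-4 m·K/W
  R'_PTFE = ln(0.00991/0.00700)/(2πk) = 0.3476/(2π·0.236) = 0.2344 m·K/W
  R'_rubber = ln(0.0126/0.00991)/(2πk) = 0.2402/(2π·0.183) = 0.2089 m·K/W
ΣR = 9.406×10^-4 + 0.2344 + 0.2089 = 0.4442 m·K/W
Q' = ΔT/ΣR = (339.6 K − 293.8 K)/0.4442 = 103 W/m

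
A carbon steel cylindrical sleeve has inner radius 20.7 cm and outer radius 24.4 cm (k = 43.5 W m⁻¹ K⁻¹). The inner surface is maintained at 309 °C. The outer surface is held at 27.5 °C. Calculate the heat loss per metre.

Q' = 2πk·ΔT/ln(r₂/r₁) = 2π × 43.5 × 281.5 / ln(0.244/0.207) = 4.68×10^5 W/m

Q' = 468 kW/m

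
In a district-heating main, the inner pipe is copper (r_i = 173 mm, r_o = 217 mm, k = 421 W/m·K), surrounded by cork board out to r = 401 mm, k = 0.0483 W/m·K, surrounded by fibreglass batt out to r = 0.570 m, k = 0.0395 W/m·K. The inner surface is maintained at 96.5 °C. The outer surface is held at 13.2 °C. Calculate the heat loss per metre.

Q' = 24.2 W/m

Series thermal resistances, inner to outer:
  R'_copper = ln(0.217/0.173)/(2πk) = 0.2266/(2π·421) = 8.567×10^-5 m·K/W
  R'_cork board = ln(0.401/0.217)/(2πk) = 0.6141/(2π·0.0483) = 2.023 m·K/W
  R'_fibreglass batt = ln(0.570/0.401)/(2πk) = 0.3517/(2π·0.0395) = 1.417 m·K/W
ΣR = 8.567×10^-5 + 2.023 + 1.417 = 3.440 m·K/W
Q' = ΔT/ΣR = (96.5 °C − 13.2 °C)/3.440 = 24.2 W/m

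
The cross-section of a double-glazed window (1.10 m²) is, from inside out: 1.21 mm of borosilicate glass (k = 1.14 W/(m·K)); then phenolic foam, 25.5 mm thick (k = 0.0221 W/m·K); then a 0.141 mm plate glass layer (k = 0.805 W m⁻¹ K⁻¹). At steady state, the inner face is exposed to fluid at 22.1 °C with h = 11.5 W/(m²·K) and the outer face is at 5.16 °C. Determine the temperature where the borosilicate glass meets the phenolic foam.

Treat each layer as a resistance in series:
  R_conv,in = 1/(hA) = 1/(11.5·1.10) = 0.07905 K/W
  R_borosilicate glass = L/(kA) = 0.00121/(1.14·1.10) = 9.649×10^-4 K/W
  R_phenolic foam = L/(kA) = 0.0255/(0.0221·1.10) = 1.049 K/W
  R_plate glass = L/(kA) = 1.41×10^-4/(0.805·1.10) = 1.592×10^-4 K/W
ΣR = 0.07905 + 9.649×10^-4 + 1.049 + 1.592×10^-4 = 1.129 K/W
Q = ΔT/ΣR = (22.1 °C − 5.16 °C)/1.129 = 15.00 W
From the inner boundary to the borosilicate glass/phenolic foam interface, ΣR_partial = 0.08001 K/W.
T_interface = T_in − Q·ΣR_partial = 22.1 °C − (15.00)(0.08001) = 20.9 °C

T = 20.9 °C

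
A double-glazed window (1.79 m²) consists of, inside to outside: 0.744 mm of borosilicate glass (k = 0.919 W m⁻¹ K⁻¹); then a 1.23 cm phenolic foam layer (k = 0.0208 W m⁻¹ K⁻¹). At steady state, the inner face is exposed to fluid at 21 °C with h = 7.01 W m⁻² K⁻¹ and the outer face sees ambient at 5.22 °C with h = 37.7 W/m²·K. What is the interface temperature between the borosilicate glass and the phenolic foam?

T = 18.0 °C

Series thermal resistances, inner to outer:
  R_conv,in = 1/(hA) = 1/(7.01·1.79) = 0.07969 K/W
  R_borosilicate glass = L/(kA) = 7.44×10^-4/(0.919·1.79) = 4.523×10^-4 K/W
  R_phenolic foam = L/(kA) = 0.0123/(0.0208·1.79) = 0.3304 K/W
  R_conv,out = 1/(hA) = 1/(37.7·1.79) = 0.01482 K/W
ΣR = 0.07969 + 4.523×10^-4 + 0.3304 + 0.01482 = 0.4254 K/W
Q = ΔT/ΣR = (21 °C − 5.22 °C)/0.4254 = 37.09 W
From the inner boundary to the borosilicate glass/phenolic foam interface, ΣR_partial = 0.08014 K/W.
T_interface = T_in − Q·ΣR_partial = 21 °C − (37.09)(0.08014) = 18.0 °C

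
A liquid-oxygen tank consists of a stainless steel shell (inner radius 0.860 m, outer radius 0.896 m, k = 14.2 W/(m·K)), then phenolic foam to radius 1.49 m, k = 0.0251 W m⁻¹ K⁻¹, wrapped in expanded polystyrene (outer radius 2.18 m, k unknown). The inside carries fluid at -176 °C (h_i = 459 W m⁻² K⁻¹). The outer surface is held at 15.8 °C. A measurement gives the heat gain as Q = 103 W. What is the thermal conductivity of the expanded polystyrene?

ΣR = ΔT/Q = |-176 − 15.8|/103 = 1.862 K/W
Known resistances:
  R_conv,in = 1/(4πr²h) = 1/(4π·0.860²·459) = 2.344×10^-4 K/W
  R_stainless steel = (1/0.860 − 1/0.896)/(4πk) = 0.04672/(4π·14.2) = 2.618×10^-4 K/W
  R_phenolic foam = (1/0.896 − 1/1.49)/(4πk) = 0.4449/(4π·0.0251) = 1.411 K/W
R_expanded polystyrene = ΣR − ΣR_known = 1.862 − 1.411 = 0.4510 K/W
(1/r₁−1/r₂)/(4πk) = 0.4510 ⇒ k = 0.2124/(4π·0.4510) = 0.0375 W/m·K

k = 0.0375 W/m·K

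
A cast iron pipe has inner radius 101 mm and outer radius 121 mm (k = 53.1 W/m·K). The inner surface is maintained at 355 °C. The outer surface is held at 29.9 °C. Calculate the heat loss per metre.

Q' = 600 kW/m

Q' = 2πk·ΔT/ln(r₂/r₁) = 2π × 53.1 × 325.1 / ln(0.121/0.101) = 6.00×10^5 W/m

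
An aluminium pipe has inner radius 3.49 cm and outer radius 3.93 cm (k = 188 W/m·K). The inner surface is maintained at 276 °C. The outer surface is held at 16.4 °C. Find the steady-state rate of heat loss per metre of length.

Q' = 2πk·ΔT/ln(r₂/r₁) = 2π × 188 × 259.6 / ln(0.0393/0.0349) = 2.58×10^6 W/m

Q' = 2580 kW/m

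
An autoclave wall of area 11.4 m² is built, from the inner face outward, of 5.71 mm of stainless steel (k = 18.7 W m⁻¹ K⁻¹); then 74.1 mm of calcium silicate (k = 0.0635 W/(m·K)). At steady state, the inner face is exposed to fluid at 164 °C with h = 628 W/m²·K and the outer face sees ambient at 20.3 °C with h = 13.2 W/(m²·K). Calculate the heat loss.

Resistance network (inner→outer):
  R_conv,in = 1/(hA) = 1/(628·11.4) = 1.397×10^-4 K/W
  R_stainless steel = L/(kA) = 0.00571/(18.7·11.4) = 2.678×10^-5 K/W
  R_calcium silicate = L/(kA) = 0.0741/(0.0635·11.4) = 0.1024 K/W
  R_conv,out = 1/(hA) = 1/(13.2·11.4) = 0.006645 K/W
ΣR = 1.397×10^-4 + 2.678×10^-5 + 0.1024 + 0.006645 = 0.1092 K/W
Q = ΔT/ΣR = (164 °C − 20.3 °C)/0.1092 = 1320 W

Q = 1320 W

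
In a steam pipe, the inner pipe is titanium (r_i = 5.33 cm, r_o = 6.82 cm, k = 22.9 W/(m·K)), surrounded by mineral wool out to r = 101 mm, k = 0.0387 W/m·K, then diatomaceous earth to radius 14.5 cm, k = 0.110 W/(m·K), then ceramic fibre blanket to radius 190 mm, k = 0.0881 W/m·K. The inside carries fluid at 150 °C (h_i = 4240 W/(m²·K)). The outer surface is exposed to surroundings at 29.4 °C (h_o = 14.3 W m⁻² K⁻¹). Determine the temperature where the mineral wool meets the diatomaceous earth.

Treat each layer as a resistance in series:
  R'_conv,in = 1/(2πr h) = 1/(2π·0.0533·4240) = 7.043×10^-4 m·K/W
  R'_titanium = ln(0.0682/0.0533)/(2πk) = 0.2465/(2π·22.9) = 0.001713 m·K/W
  R'_mineral wool = ln(0.101/0.0682)/(2πk) = 0.3927/(2π·0.0387) = 1.615 m·K/W
  R'_diatomaceous earth = ln(0.145/0.101)/(2πk) = 0.3616/(2π·0.110) = 0.5232 m·K/W
  R'_ceramic fibre blanket = ln(0.190/0.145)/(2πk) = 0.2703/(2π·0.0881) = 0.4883 m·K/W
  R'_conv,out = 1/(2πr h) = 1/(2π·0.190·14.3) = 0.05858 m·K/W
ΣR = 7.043×10^-4 + 0.001713 + 1.615 + 0.5232 + 0.4883 + 0.05858 = 2.687 m·K/W
Q' = ΔT/ΣR = (150 °C − 29.4 °C)/2.687 = 44.88 W/m
From the inner boundary to the mineral wool/diatomaceous earth interface, ΣR_partial = 1.617 m·K/W.
T_interface = T_in − Q'·ΣR_partial = 150 °C − (44.88)(1.617) = 77.4 °C

T = 77.4 °C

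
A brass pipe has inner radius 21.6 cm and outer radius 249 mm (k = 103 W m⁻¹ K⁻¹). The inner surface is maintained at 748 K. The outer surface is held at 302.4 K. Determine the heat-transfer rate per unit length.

Q' = 2030 kW/m

Q' = 2πk·ΔT/ln(r₂/r₁) = 2π × 103 × 445.6 / ln(0.249/0.216) = 2.03×10^6 W/m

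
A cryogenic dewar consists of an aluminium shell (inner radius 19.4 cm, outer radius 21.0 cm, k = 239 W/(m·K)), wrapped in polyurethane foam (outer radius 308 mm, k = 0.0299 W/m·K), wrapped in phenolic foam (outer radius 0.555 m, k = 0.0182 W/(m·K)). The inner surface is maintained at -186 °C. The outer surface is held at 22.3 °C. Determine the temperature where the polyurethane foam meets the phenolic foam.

Series thermal resistances, inner to outer:
  R_aluminium = (1/0.194 − 1/0.210)/(4πk) = 0.3927/(4π·239) = 1.308×10^-4 K/W
  R_polyurethane foam = (1/0.210 − 1/0.308)/(4πk) = 1.515/(4π·0.0299) = 4.033 K/W
  R_phenolic foam = (1/0.308 − 1/0.555)/(4πk) = 1.445/(4π·0.0182) = 6.318 K/W
ΣR = 1.308×10^-4 + 4.033 + 6.318 = 10.35 K/W
Q = ΔT/ΣR = (-186 °C − 22.3 °C)/10.35 = -20.13 W
From the inner boundary to the polyurethane foam/phenolic foam interface, ΣR_partial = 4.033 K/W.
T_interface = T_in − Q·ΣR_partial = -186 °C − (-20.13)(4.033) = -105 °C

T = -105 °C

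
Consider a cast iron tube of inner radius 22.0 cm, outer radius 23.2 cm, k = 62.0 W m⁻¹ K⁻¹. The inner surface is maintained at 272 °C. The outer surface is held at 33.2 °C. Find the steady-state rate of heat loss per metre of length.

Q' = 2πk·ΔT/ln(r₂/r₁) = 2π × 62.0 × 238.8 / ln(0.232/0.220) = 1.75×10^6 W/m

Q' = 1.75×10^6 W/m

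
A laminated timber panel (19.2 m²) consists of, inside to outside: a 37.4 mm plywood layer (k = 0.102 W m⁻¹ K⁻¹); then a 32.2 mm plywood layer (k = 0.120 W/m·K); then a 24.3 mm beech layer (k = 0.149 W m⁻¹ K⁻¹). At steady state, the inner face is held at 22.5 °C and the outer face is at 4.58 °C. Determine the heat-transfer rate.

Q = 431 W

Treat each layer as a resistance in series:
  R_plywood = L/(kA) = 0.0374/(0.102·19.2) = 0.01910 K/W
  R_plywood = L/(kA) = 0.0322/(0.120·19.2) = 0.01398 K/W
  R_beech = L/(kA) = 0.0243/(0.149·19.2) = 0.008494 K/W
ΣR = 0.01910 + 0.01398 + 0.008494 = 0.04157 K/W
Q = ΔT/ΣR = (22.5 °C − 4.58 °C)/0.04157 = 431 W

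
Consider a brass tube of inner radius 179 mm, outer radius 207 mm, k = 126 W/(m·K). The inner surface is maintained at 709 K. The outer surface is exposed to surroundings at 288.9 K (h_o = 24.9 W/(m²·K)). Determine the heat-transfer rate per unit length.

Q' = 13.5 kW/m

Treat each layer as a resistance in series:
  R'_brass = ln(0.207/0.179)/(2πk) = 0.1453/(2π·126) = 1.836×10^-4 m·K/W
  R'_conv,out = 1/(2πr h) = 1/(2π·0.207·24.9) = 0.03088 m·K/W
ΣR = 1.836×10^-4 + 0.03088 = 0.03106 m·K/W
Q' = ΔT/ΣR = (709 K − 288.9 K)/0.03106 = 13500 W/m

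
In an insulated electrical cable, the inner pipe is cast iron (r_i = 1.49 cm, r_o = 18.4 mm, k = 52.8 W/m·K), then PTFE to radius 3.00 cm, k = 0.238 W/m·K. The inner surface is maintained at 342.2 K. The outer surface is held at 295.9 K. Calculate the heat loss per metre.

Q' = 141 W/m

Resistance network (inner→outer):
  R'_cast iron = ln(0.0184/0.0149)/(2πk) = 0.2110/(2π·52.8) = 6.360×10^-4 m·K/W
  R'_PTFE = ln(0.0300/0.0184)/(2πk) = 0.4888/(2π·0.238) = 0.3269 m·K/W
ΣR = 6.360×10^-4 + 0.3269 = 0.3275 m·K/W
Q' = ΔT/ΣR = (342.2 K − 295.9 K)/0.3275 = 141 W/m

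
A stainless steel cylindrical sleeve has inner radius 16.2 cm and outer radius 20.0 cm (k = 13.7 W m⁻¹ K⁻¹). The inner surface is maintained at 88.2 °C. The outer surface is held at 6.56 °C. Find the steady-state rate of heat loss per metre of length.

Q' = 2πk·ΔT/ln(r₂/r₁) = 2π × 13.7 × 81.64 / ln(0.200/0.162) = 33300 W/m

Q' = 33300 W/m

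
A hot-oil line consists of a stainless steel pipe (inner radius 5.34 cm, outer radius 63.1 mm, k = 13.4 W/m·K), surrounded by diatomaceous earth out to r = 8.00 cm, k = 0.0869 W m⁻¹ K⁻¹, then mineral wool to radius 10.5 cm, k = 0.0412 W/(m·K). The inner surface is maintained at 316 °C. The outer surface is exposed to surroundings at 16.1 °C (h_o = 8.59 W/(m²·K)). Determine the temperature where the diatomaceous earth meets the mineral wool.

T = 237 °C

Series thermal resistances, inner to outer:
  R'_stainless steel = ln(0.0631/0.0534)/(2πk) = 0.1669/(2π·13.4) = 0.001982 m·K/W
  R'_diatomaceous earth = ln(0.0800/0.0631)/(2πk) = 0.2373/(2π·0.0869) = 0.4346 m·K/W
  R'_mineral wool = ln(0.105/0.0800)/(2πk) = 0.2719/(2π·0.0412) = 1.050 m·K/W
  R'_conv,out = 1/(2πr h) = 1/(2π·0.105·8.59) = 0.1765 m·K/W
ΣR = 0.001982 + 0.4346 + 1.050 + 0.1765 = 1.663 m·K/W
Q' = ΔT/ΣR = (316 °C − 16.1 °C)/1.663 = 180.3 W/m
From the inner boundary to the diatomaceous earth/mineral wool interface, ΣR_partial = 0.4366 m·K/W.
T_interface = T_in − Q'·ΣR_partial = 316 °C − (180.3)(0.4366) = 237 °C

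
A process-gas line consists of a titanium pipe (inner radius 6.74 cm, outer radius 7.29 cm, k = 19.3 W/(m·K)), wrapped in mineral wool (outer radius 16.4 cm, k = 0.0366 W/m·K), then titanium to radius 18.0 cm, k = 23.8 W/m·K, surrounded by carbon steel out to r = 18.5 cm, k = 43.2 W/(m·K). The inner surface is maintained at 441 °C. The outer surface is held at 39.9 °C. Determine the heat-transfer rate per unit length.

Q' = 114 W/m

Series thermal resistances, inner to outer:
  R'_titanium = ln(0.0729/0.0674)/(2πk) = 0.07844/(2π·19.3) = 6.469×10^-4 m·K/W
  R'_mineral wool = ln(0.164/0.0729)/(2πk) = 0.8108/(2π·0.0366) = 3.526 m·K/W
  R'_titanium = ln(0.180/0.164)/(2πk) = 0.09309/(2π·23.8) = 6.225×10^-4 m·K/W
  R'_carbon steel = ln(0.185/0.180)/(2πk) = 0.02740/(2π·43.2) = 1.009×10^-4 m·K/W
ΣR = 6.469×10^-4 + 3.526 + 6.225×10^-4 + 1.009×10^-4 = 3.527 m·K/W
Q' = ΔT/ΣR = (441 °C − 39.9 °C)/3.527 = 114 W/m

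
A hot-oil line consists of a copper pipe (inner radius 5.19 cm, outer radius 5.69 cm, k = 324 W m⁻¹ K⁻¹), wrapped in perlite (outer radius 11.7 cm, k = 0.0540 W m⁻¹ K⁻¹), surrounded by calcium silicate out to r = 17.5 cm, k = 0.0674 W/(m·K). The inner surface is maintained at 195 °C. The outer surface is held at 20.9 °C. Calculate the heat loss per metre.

Treat each layer as a resistance in series:
  R'_copper = ln(0.0569/0.0519)/(2πk) = 0.09198/(2π·324) = 4.518×10^-5 m·K/W
  R'_perlite = ln(0.117/0.0569)/(2πk) = 0.7209/(2π·0.0540) = 2.125 m·K/W
  R'_calcium silicate = ln(0.175/0.117)/(2πk) = 0.4026/(2π·0.0674) = 0.9507 m·K/W
ΣR = 4.518×10^-5 + 2.125 + 0.9507 = 3.076 m·K/W
Q' = ΔT/ΣR = (195 °C − 20.9 °C)/3.076 = 56.6 W/m

Q' = 56.6 W/m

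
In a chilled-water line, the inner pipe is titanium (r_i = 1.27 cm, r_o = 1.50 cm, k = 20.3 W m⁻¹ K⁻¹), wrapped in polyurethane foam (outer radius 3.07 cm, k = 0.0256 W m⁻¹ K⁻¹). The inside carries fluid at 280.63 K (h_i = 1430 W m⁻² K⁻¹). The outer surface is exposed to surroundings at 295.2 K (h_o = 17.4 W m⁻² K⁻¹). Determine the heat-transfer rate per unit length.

Treat each layer as a resistance in series:
  R'_conv,in = 1/(2πr h) = 1/(2π·0.0127·1430) = 0.008764 m·K/W
  R'_titanium = ln(0.0150/0.0127)/(2πk) = 0.1664/(2π·20.3) = 0.001305 m·K/W
  R'_polyurethane foam = ln(0.0307/0.0150)/(2πk) = 0.7162/(2π·0.0256) = 4.453 m·K/W
  R'_conv,out = 1/(2πr h) = 1/(2π·0.0307·17.4) = 0.2979 m·K/W
ΣR = 0.008764 + 0.001305 + 4.453 + 0.2979 = 4.761 m·K/W
Q' = ΔT/ΣR = (280.63 K − 295.2 K)/4.761 = -3.06 W/m
(Negative Q' ⇒ heat flows inward; heat gain = 3.06 W/m.)

Q' = 3.06 W/m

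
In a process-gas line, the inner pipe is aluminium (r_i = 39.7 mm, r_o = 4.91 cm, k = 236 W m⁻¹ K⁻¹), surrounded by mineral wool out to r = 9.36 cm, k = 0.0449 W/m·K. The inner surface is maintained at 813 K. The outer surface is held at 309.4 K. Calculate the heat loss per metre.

Treat each layer as a resistance in series:
  R'_aluminium = ln(0.0491/0.0397)/(2πk) = 0.2125/(2π·236) = 1.433×10^-4 m·K/W
  R'_mineral wool = ln(0.0936/0.0491)/(2πk) = 0.6452/(2π·0.0449) = 2.287 m·K/W
ΣR = 1.433×10^-4 + 2.287 = 2.287 m·K/W
Q' = ΔT/ΣR = (813 K − 309.4 K)/2.287 = 220 W/m

Q' = 220 W/m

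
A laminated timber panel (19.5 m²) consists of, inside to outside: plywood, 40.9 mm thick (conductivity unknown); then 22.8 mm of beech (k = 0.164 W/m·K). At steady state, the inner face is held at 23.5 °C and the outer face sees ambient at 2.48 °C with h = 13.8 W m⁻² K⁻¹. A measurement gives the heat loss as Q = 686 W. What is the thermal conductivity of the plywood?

ΣR = ΔT/Q = |23.5 − 2.48|/686 = 0.03064 K/W
Known resistances:
  R_beech = L/(kA) = 0.0228/(0.164·19.5) = 0.007129 K/W
  R_conv,out = 1/(hA) = 1/(13.8·19.5) = 0.003716 K/W
R_plywood = ΣR − ΣR_known = 0.03064 − 0.01085 = 0.01979 K/W
L/(kA) = 0.01979 ⇒ k = 0.0409/(0.01979·19.5) = 0.106 W/m·K

k = 0.106 W/m·K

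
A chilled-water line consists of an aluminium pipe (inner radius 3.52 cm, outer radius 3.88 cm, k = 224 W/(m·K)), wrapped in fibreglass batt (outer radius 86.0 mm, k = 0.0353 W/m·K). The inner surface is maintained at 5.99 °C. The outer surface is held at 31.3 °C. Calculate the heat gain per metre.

Resistance network (inner→outer):
  R'_aluminium = ln(0.0388/0.0352)/(2πk) = 0.09737/(2π·224) = 6.919×10^-5 m·K/W
  R'_fibreglass batt = ln(0.0860/0.0388)/(2πk) = 0.7959/(2π·0.0353) = 3.589 m·K/W
ΣR = 6.919×10^-5 + 3.589 = 3.589 m·K/W
Q' = ΔT/ΣR = (5.99 °C − 31.3 °C)/3.589 = -7.05 W/m
(Negative Q' ⇒ heat flows inward; heat gain = 7.05 W/m.)

Q' = 7.05 W/m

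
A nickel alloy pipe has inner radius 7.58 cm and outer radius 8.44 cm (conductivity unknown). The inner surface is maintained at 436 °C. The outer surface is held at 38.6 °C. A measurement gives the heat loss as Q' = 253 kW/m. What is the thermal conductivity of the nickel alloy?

ΣR = ΔT/Q' = |436 − 38.6|/2.53×10^5 = 0.001571 m·K/W
ln(r₂/r₁)/(2πk) = 0.001571 ⇒ k = 0.1075/(2π·0.001571) = 10.9 W/m·K

k = 10.9 W/m·K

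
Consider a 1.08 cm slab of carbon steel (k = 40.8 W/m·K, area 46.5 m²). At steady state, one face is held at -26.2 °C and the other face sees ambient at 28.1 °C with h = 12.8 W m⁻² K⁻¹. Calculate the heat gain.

Q = 32200 W

Resistance network (inner→outer):
  R_carbon steel = L/(kA) = 0.0108/(40.8·46.5) = 5.693×10^-6 K/W
  R_conv,out = 1/(hA) = 1/(12.8·46.5) = 0.001680 K/W
ΣR = 5.693×10^-6 + 0.001680 = 0.001686 K/W
Q = ΔT/ΣR = (-26.2 °C − 28.1 °C)/0.001686 = -32200 W
(Negative Q ⇒ heat flows inward; heat gain = 32200 W.)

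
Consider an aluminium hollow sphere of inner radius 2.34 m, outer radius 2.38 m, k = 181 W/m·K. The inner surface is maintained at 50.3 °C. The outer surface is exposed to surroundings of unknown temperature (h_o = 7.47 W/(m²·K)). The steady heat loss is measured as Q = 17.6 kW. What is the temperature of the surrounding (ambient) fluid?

Sum the resistances:
  R_aluminium = (1/2.34 − 1/2.38)/(4πk) = 0.007182/(4π·181) = 3.158×10^-6 K/W
  R_conv,out = 1/(4πr²h) = 1/(4π·2.38²·7.47) = 0.001881 K/W
ΣR = 0.001884 K/W
ΔT = Q·ΣR = 17600 × 0.001884 = 33.16 K
Heat flows outward, so T_out = T_in − ΔT = 50.3 − 33.16 = 17.1 °C

T_out = 17.1 °C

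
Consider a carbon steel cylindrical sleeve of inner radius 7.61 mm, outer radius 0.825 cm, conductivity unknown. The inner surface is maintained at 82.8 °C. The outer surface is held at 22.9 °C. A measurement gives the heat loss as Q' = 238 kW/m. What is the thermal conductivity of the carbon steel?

ΣR = ΔT/Q' = |82.8 − 22.9|/2.38×10^5 = 2.517×10^-4 m·K/W
ln(r₂/r₁)/(2πk) = 2.517×10^-4 ⇒ k = 0.08075/(2π·2.517×10^-4) = 51.1 W/m·K

k = 51.1 W/m·K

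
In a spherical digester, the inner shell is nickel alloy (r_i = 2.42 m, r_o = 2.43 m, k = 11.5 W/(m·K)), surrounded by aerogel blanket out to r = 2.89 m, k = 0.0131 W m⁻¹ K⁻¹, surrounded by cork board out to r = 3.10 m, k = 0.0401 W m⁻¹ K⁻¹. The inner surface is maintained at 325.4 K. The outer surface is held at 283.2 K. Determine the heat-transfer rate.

Q = 95.0 W

Resistance network (inner→outer):
  R_nickel alloy = (1/2.42 − 1/2.43)/(4πk) = 0.001701/(4π·11.5) = 1.177×10^-5 K/W
  R_aerogel blanket = (1/2.43 − 1/2.89)/(4πk) = 0.06550/(4π·0.0131) = 0.3979 K/W
  R_cork board = (1/2.89 − 1/3.10)/(4πk) = 0.02344/(4π·0.0401) = 0.04652 K/W
ΣR = 1.177×10^-5 + 0.3979 + 0.04652 = 0.4444 K/W
Q = ΔT/ΣR = (325.4 K − 283.2 K)/0.4444 = 95.0 W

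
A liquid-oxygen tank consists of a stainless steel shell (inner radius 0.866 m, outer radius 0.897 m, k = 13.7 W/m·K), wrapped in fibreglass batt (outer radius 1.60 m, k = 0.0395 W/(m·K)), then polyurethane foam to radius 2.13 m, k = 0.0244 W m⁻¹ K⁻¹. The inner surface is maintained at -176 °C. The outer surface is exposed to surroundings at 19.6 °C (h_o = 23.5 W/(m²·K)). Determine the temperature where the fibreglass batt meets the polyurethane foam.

T = -46.9 °C

Resistance network (inner→outer):
  R_stainless steel = (1/0.866 − 1/0.897)/(4πk) = 0.03991/(4π·13.7) = 2.318×10^-4 K/W
  R_fibreglass batt = (1/0.897 − 1/1.60)/(4πk) = 0.4898/(4π·0.0395) = 0.9868 K/W
  R_polyurethane foam = (1/1.60 − 1/2.13)/(4πk) = 0.1555/(4π·0.0244) = 0.5072 K/W
  R_conv,out = 1/(4πr²h) = 1/(4π·2.13²·23.5) = 7.464×10^-4 K/W
ΣR = 2.318×10^-4 + 0.9868 + 0.5072 + 7.464×10^-4 = 1.495 K/W
Q = ΔT/ΣR = (-176 °C − 19.6 °C)/1.495 = -130.8 W
From the inner boundary to the fibreglass batt/polyurethane foam interface, ΣR_partial = 0.9870 K/W.
T_interface = T_in − Q·ΣR_partial = -176 °C − (-130.8)(0.9870) = -46.9 °C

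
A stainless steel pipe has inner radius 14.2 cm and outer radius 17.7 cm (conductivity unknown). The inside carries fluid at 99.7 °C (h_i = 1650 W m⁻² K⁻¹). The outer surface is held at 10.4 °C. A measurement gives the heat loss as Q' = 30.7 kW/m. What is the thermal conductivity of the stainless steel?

ΣR = ΔT/Q' = |99.7 − 10.4|/30700 = 0.002909 m·K/W
Known resistances:
  R'_conv,in = 1/(2πr h) = 1/(2π·0.142·1650) = 6.793×10^-4 m·K/W
R_stainless steel = ΣR − ΣR_known = 0.002909 − 6.793×10^-4 = 0.002230 m·K/W
ln(r₂/r₁)/(2πk) = 0.002230 ⇒ k = 0.2203/(2π·0.002230) = 15.7 W/m·K

k = 15.7 W/m·K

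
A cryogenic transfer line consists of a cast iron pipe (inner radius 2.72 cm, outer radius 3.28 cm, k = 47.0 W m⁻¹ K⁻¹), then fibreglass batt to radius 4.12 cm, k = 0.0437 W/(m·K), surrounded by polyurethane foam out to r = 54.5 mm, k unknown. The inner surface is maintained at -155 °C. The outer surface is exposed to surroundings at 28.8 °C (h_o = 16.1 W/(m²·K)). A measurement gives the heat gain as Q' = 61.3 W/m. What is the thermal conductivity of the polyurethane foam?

k = 0.0224 W/m·K

ΣR = ΔT/Q' = |-155 − 28.8|/61.3 = 2.998 m·K/W
Known resistances:
  R'_cast iron = ln(0.0328/0.0272)/(2πk) = 0.1872/(2π·47.0) = 6.339×10^-4 m·K/W
  R'_fibreglass batt = ln(0.0412/0.0328)/(2πk) = 0.2280/(2π·0.0437) = 0.8304 m·K/W
  R'_conv,out = 1/(2πr h) = 1/(2π·0.0545·16.1) = 0.1814 m·K/W
R_polyurethane foam = ΣR − ΣR_known = 2.998 − 1.012 = 1.986 m·K/W
ln(r₂/r₁)/(2πk) = 1.986 ⇒ k = 0.2798/(2π·1.986) = 0.0224 W/m·K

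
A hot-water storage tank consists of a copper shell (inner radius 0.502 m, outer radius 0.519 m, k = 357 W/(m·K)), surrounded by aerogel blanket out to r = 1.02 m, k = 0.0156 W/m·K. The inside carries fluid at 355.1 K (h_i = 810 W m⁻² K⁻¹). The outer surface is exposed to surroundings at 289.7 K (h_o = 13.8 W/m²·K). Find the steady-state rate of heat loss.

Series thermal resistances, inner to outer:
  R_conv,in = 1/(4πr²h) = 1/(4π·0.502²·810) = 3.899×10^-4 K/W
  R_copper = (1/0.502 − 1/0.519)/(4πk) = 0.06525/(4π·357) = 1.454×10^-5 K/W
  R_aerogel blanket = (1/0.519 − 1/1.02)/(4πk) = 0.9464/(4π·0.0156) = 4.828 K/W
  R_conv,out = 1/(4πr²h) = 1/(4π·1.02²·13.8) = 0.005543 K/W
ΣR = 3.899×10^-4 + 1.454×10^-5 + 4.828 + 0.005543 = 4.834 K/W
Q = ΔT/ΣR = (355.1 K − 289.7 K)/4.834 = 13.5 W

Q = 13.5 W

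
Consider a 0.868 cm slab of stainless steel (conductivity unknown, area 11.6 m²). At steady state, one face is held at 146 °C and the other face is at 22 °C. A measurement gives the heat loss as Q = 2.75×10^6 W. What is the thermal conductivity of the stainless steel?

k = 16.6 W/m·K

ΣR = ΔT/Q = |146 − 22|/2.75×10^6 = 4.509×10^-5 K/W
L/(kA) = 4.509×10^-5 ⇒ k = 0.00868/(4.509×10^-5·11.6) = 16.6 W/m·K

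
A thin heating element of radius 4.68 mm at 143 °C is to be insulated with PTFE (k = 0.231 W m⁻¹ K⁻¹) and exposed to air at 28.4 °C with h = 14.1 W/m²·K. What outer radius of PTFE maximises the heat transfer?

For a cylinder, r_cr = k_ins/h = 0.231/14.1 = 0.0164 m = 1.64 cm

r_cr = 1.64 cm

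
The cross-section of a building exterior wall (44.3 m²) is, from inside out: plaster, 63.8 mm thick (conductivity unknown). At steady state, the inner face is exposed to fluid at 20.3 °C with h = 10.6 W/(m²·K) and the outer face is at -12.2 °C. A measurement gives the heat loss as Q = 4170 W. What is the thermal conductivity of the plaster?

ΣR = ΔT/Q = |20.3 − -12.2|/4170 = 0.007794 K/W
Known resistances:
  R_conv,in = 1/(hA) = 1/(10.6·44.3) = 0.002130 K/W
R_plaster = ΣR − ΣR_known = 0.007794 − 0.002130 = 0.005664 K/W
L/(kA) = 0.005664 ⇒ k = 0.0638/(0.005664·44.3) = 0.254 W/m·K

k = 0.254 W/m·K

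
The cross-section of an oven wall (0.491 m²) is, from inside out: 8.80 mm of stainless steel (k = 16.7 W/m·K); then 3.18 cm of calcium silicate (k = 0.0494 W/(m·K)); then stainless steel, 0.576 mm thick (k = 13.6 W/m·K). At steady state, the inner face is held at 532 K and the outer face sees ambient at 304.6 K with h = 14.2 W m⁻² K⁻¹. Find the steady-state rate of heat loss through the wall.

Q = 156 W

Resistance network (inner→outer):
  R_stainless steel = L/(kA) = 0.00880/(16.7·0.491) = 0.001073 K/W
  R_calcium silicate = L/(kA) = 0.0318/(0.0494·0.491) = 1.311 K/W
  R_stainless steel = L/(kA) = 5.76×10^-4/(13.6·0.491) = 8.626×10^-5 K/W
  R_conv,out = 1/(hA) = 1/(14.2·0.491) = 0.1434 K/W
ΣR = 0.001073 + 1.311 + 8.626×10^-5 + 0.1434 = 1.456 K/W
Q = ΔT/ΣR = (532 K − 304.6 K)/1.456 = 156 W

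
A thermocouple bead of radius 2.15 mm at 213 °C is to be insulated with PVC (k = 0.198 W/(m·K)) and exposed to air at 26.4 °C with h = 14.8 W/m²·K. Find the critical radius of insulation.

r_cr = 2.68 cm

For a sphere, r_cr = 2k_ins/h = 2·0.198/14.8 = 0.0268 m = 2.68 cm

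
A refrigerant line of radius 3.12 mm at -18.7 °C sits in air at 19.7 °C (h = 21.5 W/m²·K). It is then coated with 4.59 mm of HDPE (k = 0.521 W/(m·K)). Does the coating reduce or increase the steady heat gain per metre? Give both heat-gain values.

Critical radius for a cylinder: r_cr = k/h = 0.0242 m = 2.42 cm.
Outer radius after coating: r₂ = 0.00312 + 0.00459 = 0.00771 m.
Since r₁ < r_cr and r₂ ≤ r_cr, the coating moves toward the maximum at r_cr — heat gain rises.
Bare: R = 1/(2πr₁h) = 2.373 m·K/W; Q = 38.4/2.373 = 16.2 W/m.
Coated: R = R_cond + R_conv = 1.236 m·K/W; Q = 38.4/1.236 = 31.1 W/m.

increases: 16.2 → 31.1 W/m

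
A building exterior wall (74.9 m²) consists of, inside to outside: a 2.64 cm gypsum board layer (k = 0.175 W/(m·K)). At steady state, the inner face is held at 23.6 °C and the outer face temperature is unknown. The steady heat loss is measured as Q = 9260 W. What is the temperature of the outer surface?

T_out = 4.95 °C

Series resistances:
  R_gypsum board = L/(kA) = 0.0264/(0.175·74.9) = 0.002014 K/W
ΣR = 0.002014 K/W
ΔT = Q·ΣR = 9260 × 0.002014 = 18.65 K
Heat flows outward, so T_out = T_in − ΔT = 23.6 − 18.65 = 4.95 °C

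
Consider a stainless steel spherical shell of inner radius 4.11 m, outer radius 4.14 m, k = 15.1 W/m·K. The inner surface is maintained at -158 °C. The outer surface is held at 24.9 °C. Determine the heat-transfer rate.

Q = 1.97×10^7 W

Q = 4πk·ΔT/(1/r₁ − 1/r₂) = 4π × 15.1 × 182.9 / (1/4.11 − 1/4.14) = 1.97×10^7 W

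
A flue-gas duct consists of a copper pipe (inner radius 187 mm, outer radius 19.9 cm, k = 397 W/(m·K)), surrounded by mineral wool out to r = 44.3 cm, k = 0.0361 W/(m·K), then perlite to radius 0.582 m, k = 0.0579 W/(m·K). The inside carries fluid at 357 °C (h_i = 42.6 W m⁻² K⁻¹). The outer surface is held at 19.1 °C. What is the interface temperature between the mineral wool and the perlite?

Series thermal resistances, inner to outer:
  R'_conv,in = 1/(2πr h) = 1/(2π·0.187·42.6) = 0.01998 m·K/W
  R'_copper = ln(0.199/0.187)/(2πk) = 0.06220/(2π·397) = 2.493×10^-5 m·K/W
  R'_mineral wool = ln(0.443/0.199)/(2πk) = 0.8003/(2π·0.0361) = 3.528 m·K/W
  R'_perlite = ln(0.582/0.443)/(2πk) = 0.2729/(2π·0.0579) = 0.7501 m·K/W
ΣR = 0.01998 + 2.493×10^-5 + 3.528 + 0.7501 = 4.298 m·K/W
Q' = ΔT/ΣR = (357 °C − 19.1 °C)/4.298 = 78.62 W/m
From the inner boundary to the mineral wool/perlite interface, ΣR_partial = 3.548 m·K/W.
T_interface = T_in − Q'·ΣR_partial = 357 °C − (78.62)(3.548) = 78.1 °C

T = 78.1 °C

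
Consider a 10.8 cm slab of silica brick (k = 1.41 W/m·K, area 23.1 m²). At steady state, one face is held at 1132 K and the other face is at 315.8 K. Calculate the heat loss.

Q = kA·ΔT/L = 1.41 × 23.1 × |1132 K − 315.8 K| / 0.108 = 2.46×10^5 W

Q = 2.46×10^5 W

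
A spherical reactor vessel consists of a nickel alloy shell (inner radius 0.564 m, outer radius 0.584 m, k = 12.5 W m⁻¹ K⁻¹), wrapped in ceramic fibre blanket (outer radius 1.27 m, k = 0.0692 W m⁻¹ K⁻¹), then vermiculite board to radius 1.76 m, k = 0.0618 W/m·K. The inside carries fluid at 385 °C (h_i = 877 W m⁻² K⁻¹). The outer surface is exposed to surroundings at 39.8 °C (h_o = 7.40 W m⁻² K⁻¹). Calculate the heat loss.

Treat each layer as a resistance in series:
  R_conv,in = 1/(4πr²h) = 1/(4π·0.564²·877) = 2.853×10^-4 K/W
  R_nickel alloy = (1/0.564 − 1/0.584)/(4πk) = 0.06072/(4π·12.5) = 3.866×10^-4 K/W
  R_ceramic fibre blanket = (1/0.584 − 1/1.27)/(4πk) = 0.9249/(4π·0.0692) = 1.064 K/W
  R_vermiculite board = (1/1.27 − 1/1.76)/(4πk) = 0.2192/(4π·0.0618) = 0.2823 K/W
  R_conv,out = 1/(4πr²h) = 1/(4π·1.76²·7.40) = 0.003472 K/W
ΣR = 2.853×10^-4 + 3.866×10^-4 + 1.064 + 0.2823 + 0.003472 = 1.350 K/W
Q = ΔT/ΣR = (385 °C − 39.8 °C)/1.350 = 256 W

Q = 256 W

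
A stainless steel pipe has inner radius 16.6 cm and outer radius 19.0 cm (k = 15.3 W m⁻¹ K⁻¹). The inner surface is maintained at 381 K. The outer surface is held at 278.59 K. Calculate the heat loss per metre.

Q' = 72900 W/m

Q' = 2πk·ΔT/ln(r₂/r₁) = 2π × 15.3 × 102.41 / ln(0.190/0.166) = 72900 W/m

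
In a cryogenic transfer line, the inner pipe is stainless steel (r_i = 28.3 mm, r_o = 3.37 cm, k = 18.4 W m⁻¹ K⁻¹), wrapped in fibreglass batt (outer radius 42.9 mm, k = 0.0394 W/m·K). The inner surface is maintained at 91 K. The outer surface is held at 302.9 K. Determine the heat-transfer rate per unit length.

Resistance network (inner→outer):
  R'_stainless steel = ln(0.0337/0.0283)/(2πk) = 0.1746/(2π·18.4) = 0.001511 m·K/W
  R'_fibreglass batt = ln(0.0429/0.0337)/(2πk) = 0.2414/(2π·0.0394) = 0.9750 m·K/W
ΣR = 0.001511 + 0.9750 = 0.9765 m·K/W
Q' = ΔT/ΣR = (91 K − 302.9 K)/0.9765 = -217 W/m
(Negative Q' ⇒ heat flows inward; heat gain = 217 W/m.)

Q' = 217 W/m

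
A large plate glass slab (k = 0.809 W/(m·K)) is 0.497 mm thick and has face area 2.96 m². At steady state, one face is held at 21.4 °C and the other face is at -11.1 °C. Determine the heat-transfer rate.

Q = kA·ΔT/L = 0.809 × 2.96 × |21.4 °C − -11.1 °C| / 4.97×10^-4 = 1.57×10^5 W

Q = 1.57×10^5 W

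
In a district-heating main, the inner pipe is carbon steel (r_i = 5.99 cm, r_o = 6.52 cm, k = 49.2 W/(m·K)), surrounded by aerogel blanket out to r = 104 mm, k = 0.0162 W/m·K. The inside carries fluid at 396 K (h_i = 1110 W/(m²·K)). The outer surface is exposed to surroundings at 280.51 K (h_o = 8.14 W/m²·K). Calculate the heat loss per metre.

Q' = 24.2 W/m

Series thermal resistances, inner to outer:
  R'_conv,in = 1/(2πr h) = 1/(2π·0.0599·1110) = 0.002394 m·K/W
  R'_carbon steel = ln(0.0652/0.0599)/(2πk) = 0.08478/(2π·49.2) = 2.743×10^-4 m·K/W
  R'_aerogel blanket = ln(0.104/0.0652)/(2πk) = 0.4669/(2π·0.0162) = 4.587 m·K/W
  R'_conv,out = 1/(2πr h) = 1/(2π·0.104·8.14) = 0.1880 m·K/W
ΣR = 0.002394 + 2.743×10^-4 + 4.587 + 0.1880 = 4.778 m·K/W
Q' = ΔT/ΣR = (396 K − 280.51 K)/4.778 = 24.2 W/m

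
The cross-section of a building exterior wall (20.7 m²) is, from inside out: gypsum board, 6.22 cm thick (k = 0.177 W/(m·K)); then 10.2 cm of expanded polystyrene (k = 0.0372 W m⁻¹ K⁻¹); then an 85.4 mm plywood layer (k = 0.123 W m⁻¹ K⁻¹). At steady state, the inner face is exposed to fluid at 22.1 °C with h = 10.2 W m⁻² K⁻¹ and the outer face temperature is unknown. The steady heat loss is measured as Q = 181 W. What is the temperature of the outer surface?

T_out = -11.9 °C

Sum the resistances:
  R_conv,in = 1/(hA) = 1/(10.2·20.7) = 0.004736 K/W
  R_gypsum board = L/(kA) = 0.0622/(0.177·20.7) = 0.01698 K/W
  R_expanded polystyrene = L/(kA) = 0.102/(0.0372·20.7) = 0.1325 K/W
  R_plywood = L/(kA) = 0.0854/(0.123·20.7) = 0.03354 K/W
ΣR = 0.1877 K/W
ΔT = Q·ΣR = 181 × 0.1877 = 33.97 K
Heat flows outward, so T_out = T_in − ΔT = 22.1 − 33.97 = -11.9 °C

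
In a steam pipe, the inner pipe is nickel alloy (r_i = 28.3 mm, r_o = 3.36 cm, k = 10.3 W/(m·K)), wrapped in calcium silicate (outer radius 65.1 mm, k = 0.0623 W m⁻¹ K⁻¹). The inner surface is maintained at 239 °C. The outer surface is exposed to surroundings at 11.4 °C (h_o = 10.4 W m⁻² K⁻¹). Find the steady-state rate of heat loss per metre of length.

Resistance network (inner→outer):
  R'_nickel alloy = ln(0.0336/0.0283)/(2πk) = 0.1717/(2π·10.3) = 0.002653 m·K/W
  R'_calcium silicate = ln(0.0651/0.0336)/(2πk) = 0.6614/(2π·0.0623) = 1.690 m·K/W
  R'_conv,out = 1/(2πr h) = 1/(2π·0.0651·10.4) = 0.2351 m·K/W
ΣR = 0.002653 + 1.690 + 0.2351 = 1.928 m·K/W
Q' = ΔT/ΣR = (239 °C − 11.4 °C)/1.928 = 118 W/m

Q' = 118 W/m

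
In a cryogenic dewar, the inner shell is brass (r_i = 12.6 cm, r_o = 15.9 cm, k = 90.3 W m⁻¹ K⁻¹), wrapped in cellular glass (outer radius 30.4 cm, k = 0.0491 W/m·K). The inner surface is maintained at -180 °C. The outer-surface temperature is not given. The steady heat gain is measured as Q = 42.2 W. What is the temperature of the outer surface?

Series resistances:
  R_brass = (1/0.126 − 1/0.159)/(4πk) = 1.647/(4π·90.3) = 0.001452 K/W
  R_cellular glass = (1/0.159 − 1/0.304)/(4πk) = 3.000/(4π·0.0491) = 4.862 K/W
ΣR = 4.863 K/W
ΔT = Q·ΣR = 42.2 × 4.863 = 205.2 K
Heat flows inward, so T_out = T_in + ΔT = -180 + 205.2 = 25.2 °C

T_out = 25.2 °C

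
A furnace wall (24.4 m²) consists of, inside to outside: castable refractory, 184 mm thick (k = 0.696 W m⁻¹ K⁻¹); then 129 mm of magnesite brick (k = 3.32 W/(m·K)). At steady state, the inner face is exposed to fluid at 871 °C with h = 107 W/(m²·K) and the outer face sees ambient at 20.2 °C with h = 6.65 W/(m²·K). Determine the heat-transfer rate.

Q = 44800 W

Series thermal resistances, inner to outer:
  R_conv,in = 1/(hA) = 1/(107·24.4) = 3.830×10^-4 K/W
  R_castable refractory = L/(kA) = 0.184/(0.696·24.4) = 0.01083 K/W
  R_magnesite brick = L/(kA) = 0.129/(3.32·24.4) = 0.001592 K/W
  R_conv,out = 1/(hA) = 1/(6.65·24.4) = 0.006163 K/W
ΣR = 3.830×10^-4 + 0.01083 + 0.001592 + 0.006163 = 0.01897 K/W
Q = ΔT/ΣR = (871 °C − 20.2 °C)/0.01897 = 44800 W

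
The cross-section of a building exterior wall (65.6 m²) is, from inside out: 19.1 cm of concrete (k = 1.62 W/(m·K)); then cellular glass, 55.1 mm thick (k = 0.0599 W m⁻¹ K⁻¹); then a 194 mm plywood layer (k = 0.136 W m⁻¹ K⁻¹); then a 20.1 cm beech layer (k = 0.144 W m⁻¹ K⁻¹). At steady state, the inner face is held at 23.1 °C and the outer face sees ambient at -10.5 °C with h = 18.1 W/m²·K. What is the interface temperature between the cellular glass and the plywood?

T = 14.2 °C

Series thermal resistances, inner to outer:
  R_concrete = L/(kA) = 0.191/(1.62·65.6) = 0.001797 K/W
  R_cellular glass = L/(kA) = 0.0551/(0.0599·65.6) = 0.01402 K/W
  R_plywood = L/(kA) = 0.194/(0.136·65.6) = 0.02174 K/W
  R_beech = L/(kA) = 0.201/(0.144·65.6) = 0.02128 K/W
  R_conv,out = 1/(hA) = 1/(18.1·65.6) = 8.422×10^-4 K/W
ΣR = 0.001797 + 0.01402 + 0.02174 + 0.02128 + 8.422×10^-4 = 0.05968 K/W
Q = ΔT/ΣR = (23.1 °C − -10.5 °C)/0.05968 = 563.0 W
From the inner boundary to the cellular glass/plywood interface, ΣR_partial = 0.01582 K/W.
T_interface = T_in − Q·ΣR_partial = 23.1 °C − (563.0)(0.01582) = 14.2 °C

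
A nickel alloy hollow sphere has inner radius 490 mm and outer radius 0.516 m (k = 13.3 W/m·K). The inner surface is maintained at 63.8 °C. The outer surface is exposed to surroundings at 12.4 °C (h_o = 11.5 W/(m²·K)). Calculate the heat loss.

Treat each layer as a resistance in series:
  R_nickel alloy = (1/0.490 − 1/0.516)/(4πk) = 0.1028/(4π·13.3) = 6.153×10^-4 K/W
  R_conv,out = 1/(4πr²h) = 1/(4π·0.516²·11.5) = 0.02599 K/W
ΣR = 6.153×10^-4 + 0.02599 = 0.02661 K/W
Q = ΔT/ΣR = (63.8 °C − 12.4 °C)/0.02661 = 1930 W

Q = 1930 W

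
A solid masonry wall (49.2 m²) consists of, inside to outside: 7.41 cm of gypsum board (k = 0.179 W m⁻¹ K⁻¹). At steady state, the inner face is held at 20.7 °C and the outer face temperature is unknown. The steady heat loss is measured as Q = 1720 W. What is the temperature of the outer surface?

Sum the resistances:
  R_gypsum board = L/(kA) = 0.0741/(0.179·49.2) = 0.008414 K/W
ΣR = 0.008414 K/W
ΔT = Q·ΣR = 1720 × 0.008414 = 14.47 K
Heat flows outward, so T_out = T_in − ΔT = 20.7 − 14.47 = 6.23 °C

T_out = 6.23 °C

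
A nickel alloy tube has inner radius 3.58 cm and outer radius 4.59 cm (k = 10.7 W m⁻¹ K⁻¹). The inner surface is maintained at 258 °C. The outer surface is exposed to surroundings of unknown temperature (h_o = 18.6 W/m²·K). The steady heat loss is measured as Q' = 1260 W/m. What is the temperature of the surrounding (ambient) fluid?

Series resistances:
  R'_nickel alloy = ln(0.0459/0.0358)/(2πk) = 0.2485/(2π·10.7) = 0.003697 m·K/W
  R'_conv,out = 1/(2πr h) = 1/(2π·0.0459·18.6) = 0.1864 m·K/W
ΣR = 0.1901 m·K/W
ΔT = Q'·ΣR = 1260 × 0.1901 = 239.5 K
Heat flows outward, so T_out = T_in − ΔT = 258 − 239.5 = 18.5 °C

T_out = 18.5 °C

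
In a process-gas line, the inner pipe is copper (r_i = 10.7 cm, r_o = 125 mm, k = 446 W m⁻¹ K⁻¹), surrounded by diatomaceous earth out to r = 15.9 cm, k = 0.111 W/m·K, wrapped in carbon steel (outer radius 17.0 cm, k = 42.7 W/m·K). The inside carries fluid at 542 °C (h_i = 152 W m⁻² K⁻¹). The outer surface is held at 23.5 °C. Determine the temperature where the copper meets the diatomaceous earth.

T = 528 °C

Resistance network (inner→outer):
  R'_conv,in = 1/(2πr h) = 1/(2π·0.107·152) = 0.009786 m·K/W
  R'_copper = ln(0.125/0.107)/(2πk) = 0.1555/(2π·446) = 5.548×10^-5 m·K/W
  R'_diatomaceous earth = ln(0.159/0.125)/(2πk) = 0.2406/(2π·0.111) = 0.3450 m·K/W
  R'_carbon steel = ln(0.170/0.159)/(2πk) = 0.06689/(2π·42.7) = 2.493×10^-4 m·K/W
ΣR = 0.009786 + 5.548×10^-5 + 0.3450 + 2.493×10^-4 = 0.3551 m·K/W
Q' = ΔT/ΣR = (542 °C − 23.5 °C)/0.3551 = 1460 W/m
From the inner boundary to the copper/diatomaceous earth interface, ΣR_partial = 0.009841 m·K/W.
T_interface = T_in − Q'·ΣR_partial = 542 °C − (1460)(0.009841) = 528 °C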